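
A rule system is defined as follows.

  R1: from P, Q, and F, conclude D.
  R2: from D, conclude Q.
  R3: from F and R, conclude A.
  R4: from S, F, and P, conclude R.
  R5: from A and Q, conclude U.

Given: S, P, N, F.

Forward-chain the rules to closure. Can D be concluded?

No

D would need P, Q, and F (R1), but Q is never established.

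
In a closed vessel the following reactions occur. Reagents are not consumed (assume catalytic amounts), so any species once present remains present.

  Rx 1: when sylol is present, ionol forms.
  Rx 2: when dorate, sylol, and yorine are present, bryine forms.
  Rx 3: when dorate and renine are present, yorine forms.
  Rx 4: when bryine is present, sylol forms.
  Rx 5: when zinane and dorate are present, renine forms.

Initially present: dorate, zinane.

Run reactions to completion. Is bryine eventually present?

bryine would need dorate, sylol, and yorine (Rx 2), but sylol never forms.

No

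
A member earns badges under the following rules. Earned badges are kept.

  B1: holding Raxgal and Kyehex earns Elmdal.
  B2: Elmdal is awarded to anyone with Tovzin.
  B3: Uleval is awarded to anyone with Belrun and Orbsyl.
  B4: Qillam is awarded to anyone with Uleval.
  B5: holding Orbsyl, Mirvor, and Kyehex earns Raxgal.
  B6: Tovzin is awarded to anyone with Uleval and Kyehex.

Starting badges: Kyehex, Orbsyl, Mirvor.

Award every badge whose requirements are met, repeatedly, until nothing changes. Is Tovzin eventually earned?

No

Tovzin would need Uleval and Kyehex (B6), but Uleval is never earned.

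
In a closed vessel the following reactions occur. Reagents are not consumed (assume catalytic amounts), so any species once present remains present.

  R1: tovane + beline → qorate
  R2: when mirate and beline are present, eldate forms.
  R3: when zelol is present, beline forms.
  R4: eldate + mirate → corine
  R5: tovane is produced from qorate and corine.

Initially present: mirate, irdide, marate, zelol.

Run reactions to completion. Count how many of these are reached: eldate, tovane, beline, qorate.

2

zelol present → beline forms (R3).
mirate and beline present → eldate forms (R2).
eldate: reached.
tovane would need qorate and corine (R5), but qorate never forms.
beline: reached.
qorate would need tovane and beline (R1), but tovane never forms.
Reached: eldate and beline — 2 of the 4.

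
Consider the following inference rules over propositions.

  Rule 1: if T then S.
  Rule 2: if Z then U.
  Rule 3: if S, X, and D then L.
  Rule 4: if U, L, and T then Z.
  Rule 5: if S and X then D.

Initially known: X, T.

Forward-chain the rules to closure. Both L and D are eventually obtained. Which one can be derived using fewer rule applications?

D

D: T holds, so S follows (Rule 1). From S and X, Rule 5 gives D. [2 rule applications]
L: From T, Rule 1 gives S. From S and X, Rule 5 gives D. S, X, and D hold, so L follows (Rule 3). [3 rule applications]
D needs fewer.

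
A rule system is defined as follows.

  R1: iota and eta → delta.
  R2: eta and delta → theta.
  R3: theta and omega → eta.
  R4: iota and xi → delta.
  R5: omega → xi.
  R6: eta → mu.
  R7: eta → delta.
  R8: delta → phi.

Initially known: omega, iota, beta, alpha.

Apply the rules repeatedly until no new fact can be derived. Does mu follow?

mu would need eta (R6), but eta is never established.

No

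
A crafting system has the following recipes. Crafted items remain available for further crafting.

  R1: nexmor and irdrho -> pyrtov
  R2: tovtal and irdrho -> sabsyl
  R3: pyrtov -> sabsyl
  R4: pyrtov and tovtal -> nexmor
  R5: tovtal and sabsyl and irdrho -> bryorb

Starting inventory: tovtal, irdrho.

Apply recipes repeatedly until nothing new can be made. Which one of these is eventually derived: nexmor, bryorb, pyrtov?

Using R2, tovtal and irdrho make sabsyl.
Using R5, tovtal, sabsyl, and irdrho make bryorb.
nexmor would need pyrtov and tovtal (R4), but pyrtov is never obtained. pyrtov would need nexmor and irdrho (R1), but nexmor is never obtained.

bryorb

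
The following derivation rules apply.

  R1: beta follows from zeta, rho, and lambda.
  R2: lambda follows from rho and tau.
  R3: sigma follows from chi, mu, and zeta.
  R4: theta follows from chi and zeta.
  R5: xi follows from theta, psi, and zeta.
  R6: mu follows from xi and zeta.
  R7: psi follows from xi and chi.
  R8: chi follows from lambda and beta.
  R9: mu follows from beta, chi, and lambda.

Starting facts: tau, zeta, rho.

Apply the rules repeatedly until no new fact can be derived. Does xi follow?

xi would need theta, psi, and zeta (R5), but psi is never established.

No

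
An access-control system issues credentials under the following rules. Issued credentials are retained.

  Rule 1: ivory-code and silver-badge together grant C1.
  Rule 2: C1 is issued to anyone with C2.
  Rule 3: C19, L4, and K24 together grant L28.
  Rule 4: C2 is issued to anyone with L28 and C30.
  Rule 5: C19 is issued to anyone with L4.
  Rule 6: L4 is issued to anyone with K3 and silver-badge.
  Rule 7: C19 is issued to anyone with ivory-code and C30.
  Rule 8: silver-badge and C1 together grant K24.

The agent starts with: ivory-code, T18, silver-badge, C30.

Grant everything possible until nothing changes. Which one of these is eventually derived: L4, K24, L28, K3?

Holding ivory-code and silver-badge grants C1 (Rule 1).
Holding silver-badge and C1 grants K24 (Rule 8).
No rule produces K3, and it is not given. L4 would need K3 and silver-badge (Rule 6), but K3 is never granted. L28 would need C19, L4, and K24 (Rule 3), but L4 is never granted.

K24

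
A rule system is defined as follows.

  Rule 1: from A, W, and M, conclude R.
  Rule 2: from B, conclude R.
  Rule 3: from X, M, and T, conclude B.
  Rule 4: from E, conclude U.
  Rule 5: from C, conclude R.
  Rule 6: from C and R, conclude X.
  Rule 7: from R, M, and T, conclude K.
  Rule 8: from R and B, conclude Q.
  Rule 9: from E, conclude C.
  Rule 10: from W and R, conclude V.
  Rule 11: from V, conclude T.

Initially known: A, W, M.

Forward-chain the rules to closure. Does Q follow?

Q would need R and B (Rule 8), but B is never established.

No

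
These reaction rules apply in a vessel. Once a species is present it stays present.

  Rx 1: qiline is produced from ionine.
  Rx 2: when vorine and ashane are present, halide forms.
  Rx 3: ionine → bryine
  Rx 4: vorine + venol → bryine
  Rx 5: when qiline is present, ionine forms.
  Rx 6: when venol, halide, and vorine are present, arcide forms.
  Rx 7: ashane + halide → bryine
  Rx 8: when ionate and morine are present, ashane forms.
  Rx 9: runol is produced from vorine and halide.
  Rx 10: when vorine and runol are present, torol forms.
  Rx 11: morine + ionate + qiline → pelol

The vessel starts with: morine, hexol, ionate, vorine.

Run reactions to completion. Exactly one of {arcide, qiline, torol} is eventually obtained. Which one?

torol

ionate and morine present → ashane forms (Rx 8).
vorine and ashane present → halide forms (Rx 2).
vorine and halide present → runol forms (Rx 9).
vorine and runol present → torol forms (Rx 10).
qiline would need ionine (Rx 1), but ionine never forms. arcide would need venol, halide, and vorine (Rx 6), but venol never forms.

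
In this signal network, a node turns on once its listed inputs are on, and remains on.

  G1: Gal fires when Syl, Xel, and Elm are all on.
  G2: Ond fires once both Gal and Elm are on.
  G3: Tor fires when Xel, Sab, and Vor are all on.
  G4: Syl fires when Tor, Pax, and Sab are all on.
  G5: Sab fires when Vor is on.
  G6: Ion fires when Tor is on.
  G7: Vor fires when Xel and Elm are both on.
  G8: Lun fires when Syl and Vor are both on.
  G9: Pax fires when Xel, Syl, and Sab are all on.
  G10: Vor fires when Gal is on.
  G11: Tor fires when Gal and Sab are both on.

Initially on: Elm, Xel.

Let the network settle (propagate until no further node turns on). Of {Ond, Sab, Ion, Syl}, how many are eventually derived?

Xel and Elm are on, so Vor fires (G7).
Vor is on, so Sab fires (G5).
G3: Xel, Sab, and Vor on → Tor on.
G6: Tor on → Ion on.
Ond would need Gal and Elm (G2), but Gal never turns on.
Sab: reached.
Ion: reached.
Syl would need Tor, Pax, and Sab (G4), but Pax never turns on.
Reached: Sab and Ion — 2 of the 4.

2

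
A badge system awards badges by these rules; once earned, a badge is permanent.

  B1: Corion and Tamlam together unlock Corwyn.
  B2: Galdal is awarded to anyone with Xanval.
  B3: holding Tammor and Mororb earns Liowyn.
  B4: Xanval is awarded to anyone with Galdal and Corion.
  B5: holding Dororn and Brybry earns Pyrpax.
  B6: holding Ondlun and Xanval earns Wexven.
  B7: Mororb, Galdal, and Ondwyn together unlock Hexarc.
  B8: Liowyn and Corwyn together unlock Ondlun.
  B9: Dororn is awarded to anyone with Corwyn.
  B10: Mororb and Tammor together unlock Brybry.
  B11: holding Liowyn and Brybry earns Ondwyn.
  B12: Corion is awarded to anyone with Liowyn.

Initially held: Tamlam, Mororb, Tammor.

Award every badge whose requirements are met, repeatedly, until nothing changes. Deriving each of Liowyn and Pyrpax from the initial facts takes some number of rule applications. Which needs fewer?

Liowyn

Liowyn: With Tammor and Mororb, Liowyn is earned (B3). [1 rule application]
Pyrpax: With Mororb and Tammor, Brybry is earned (B10). With Tammor and Mororb, Liowyn is earned (B3). With Liowyn, Corion is earned (B12). With Corion and Tamlam, Corwyn is earned (B1). With Corwyn, Dororn is earned (B9). With Dororn and Brybry, Pyrpax is earned (B5). [6 rule applications]
Liowyn needs fewer.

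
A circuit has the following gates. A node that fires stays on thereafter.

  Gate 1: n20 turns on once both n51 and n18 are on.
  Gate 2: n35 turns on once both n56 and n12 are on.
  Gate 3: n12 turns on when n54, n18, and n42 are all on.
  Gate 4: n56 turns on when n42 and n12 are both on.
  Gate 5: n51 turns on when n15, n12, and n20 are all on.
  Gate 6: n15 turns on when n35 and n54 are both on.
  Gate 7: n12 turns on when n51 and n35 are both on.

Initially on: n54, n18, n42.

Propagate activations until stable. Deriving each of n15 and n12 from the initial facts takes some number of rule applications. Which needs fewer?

n12

n12: Gate 3: n54, n18, and n42 on → n12 on. [1 rule application]
n15: Gate 3: n54, n18, and n42 on → n12 on. Gate 4: n42 and n12 on → n56 on. n56 and n12 are on, so n35 turns on (Gate 2). Gate 6: n35 and n54 on → n15 on. [4 rule applications]
n12 needs fewer.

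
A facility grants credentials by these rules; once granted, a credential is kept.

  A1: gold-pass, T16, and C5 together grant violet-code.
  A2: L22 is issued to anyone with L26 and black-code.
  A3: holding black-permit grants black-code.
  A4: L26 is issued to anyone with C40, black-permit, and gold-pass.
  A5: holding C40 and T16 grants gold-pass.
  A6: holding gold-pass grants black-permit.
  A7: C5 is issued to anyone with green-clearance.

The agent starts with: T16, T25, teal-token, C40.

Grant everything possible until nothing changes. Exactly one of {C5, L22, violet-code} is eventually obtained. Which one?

Holding C40 and T16 grants gold-pass (A5).
Holding gold-pass grants black-permit (A6).
Holding C40, black-permit, and gold-pass grants L26 (A4).
Holding black-permit grants black-code (A3).
Holding L26 and black-code grants L22 (A2).
violet-code would need gold-pass, T16, and C5 (A1), but C5 is never granted. C5 would need green-clearance (A7), but green-clearance is never granted.

L22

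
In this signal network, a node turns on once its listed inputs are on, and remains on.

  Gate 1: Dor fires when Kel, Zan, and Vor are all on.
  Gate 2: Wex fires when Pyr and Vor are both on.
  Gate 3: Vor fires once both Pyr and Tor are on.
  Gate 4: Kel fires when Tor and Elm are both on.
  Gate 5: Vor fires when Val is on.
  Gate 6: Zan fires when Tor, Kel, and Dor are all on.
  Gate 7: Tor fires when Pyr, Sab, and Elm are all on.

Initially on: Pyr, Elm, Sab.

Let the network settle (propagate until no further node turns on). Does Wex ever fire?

Gate 7: Pyr, Sab, and Elm on → Tor on.
Pyr and Tor are on, so Vor fires (Gate 3).
Pyr and Vor are on, so Wex fires (Gate 2).

Yes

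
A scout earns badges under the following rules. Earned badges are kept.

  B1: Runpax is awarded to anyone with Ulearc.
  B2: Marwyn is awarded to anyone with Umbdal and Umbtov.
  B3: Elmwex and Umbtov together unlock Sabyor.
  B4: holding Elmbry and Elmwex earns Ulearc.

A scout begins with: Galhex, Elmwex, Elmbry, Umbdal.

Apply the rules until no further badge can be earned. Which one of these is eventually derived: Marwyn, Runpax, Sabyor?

Runpax

With Elmbry and Elmwex, Ulearc is earned (B4).
With Ulearc, Runpax is earned (B1).
Sabyor would need Elmwex and Umbtov (B3), but Umbtov is never earned. Marwyn would need Umbdal and Umbtov (B2), but Umbtov is never earned.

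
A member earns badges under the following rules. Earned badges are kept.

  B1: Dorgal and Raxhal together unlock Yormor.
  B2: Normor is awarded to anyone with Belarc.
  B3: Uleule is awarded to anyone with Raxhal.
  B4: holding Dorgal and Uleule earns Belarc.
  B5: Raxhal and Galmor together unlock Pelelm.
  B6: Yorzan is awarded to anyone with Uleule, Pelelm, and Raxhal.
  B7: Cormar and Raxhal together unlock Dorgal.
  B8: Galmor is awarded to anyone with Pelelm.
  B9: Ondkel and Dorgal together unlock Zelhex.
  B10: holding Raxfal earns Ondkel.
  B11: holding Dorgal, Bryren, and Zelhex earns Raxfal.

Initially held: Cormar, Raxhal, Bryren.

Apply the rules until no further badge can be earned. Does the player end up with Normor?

Yes

With Raxhal, Uleule is earned (B3).
With Cormar and Raxhal, Dorgal is earned (B7).
With Dorgal and Uleule, Belarc is earned (B4).
With Belarc, Normor is earned (B2).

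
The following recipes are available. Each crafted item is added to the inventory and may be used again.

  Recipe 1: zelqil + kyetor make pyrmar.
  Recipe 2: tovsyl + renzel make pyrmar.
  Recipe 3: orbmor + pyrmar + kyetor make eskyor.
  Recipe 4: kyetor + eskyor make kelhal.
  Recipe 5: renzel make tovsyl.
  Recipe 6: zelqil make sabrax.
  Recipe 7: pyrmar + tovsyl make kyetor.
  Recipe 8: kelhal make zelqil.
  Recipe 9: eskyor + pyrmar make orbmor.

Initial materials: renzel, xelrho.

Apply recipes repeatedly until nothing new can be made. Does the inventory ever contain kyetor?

Yes

Using Recipe 5, renzel makes tovsyl.
Using Recipe 2, tovsyl and renzel make pyrmar.
Using Recipe 7, pyrmar and tovsyl make kyetor.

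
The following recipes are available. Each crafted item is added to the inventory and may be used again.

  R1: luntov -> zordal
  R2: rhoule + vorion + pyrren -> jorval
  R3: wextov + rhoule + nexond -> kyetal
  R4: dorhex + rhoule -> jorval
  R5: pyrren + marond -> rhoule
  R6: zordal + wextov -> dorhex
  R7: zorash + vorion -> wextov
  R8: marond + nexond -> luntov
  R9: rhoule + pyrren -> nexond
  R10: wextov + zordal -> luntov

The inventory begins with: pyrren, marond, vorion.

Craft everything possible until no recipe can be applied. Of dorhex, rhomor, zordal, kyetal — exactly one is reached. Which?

Using R5, pyrren and marond make rhoule.
Using R9, rhoule and pyrren make nexond.
Using R8, marond and nexond make luntov.
Using R1, luntov makes zordal.
dorhex would need zordal and wextov (R6), but wextov is never obtained. No rule produces rhomor, and it is not given. kyetal would need wextov, rhoule, and nexond (R3), but wextov is never obtained.

zordal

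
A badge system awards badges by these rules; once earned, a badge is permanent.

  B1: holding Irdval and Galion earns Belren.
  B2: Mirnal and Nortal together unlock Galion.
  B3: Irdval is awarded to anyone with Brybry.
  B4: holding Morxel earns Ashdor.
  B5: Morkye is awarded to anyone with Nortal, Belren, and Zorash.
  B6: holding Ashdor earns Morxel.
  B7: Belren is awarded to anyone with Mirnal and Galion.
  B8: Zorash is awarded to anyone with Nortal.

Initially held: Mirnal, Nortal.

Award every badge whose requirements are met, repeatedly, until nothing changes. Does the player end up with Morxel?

Morxel would need Ashdor (B6), but Ashdor is never earned.

No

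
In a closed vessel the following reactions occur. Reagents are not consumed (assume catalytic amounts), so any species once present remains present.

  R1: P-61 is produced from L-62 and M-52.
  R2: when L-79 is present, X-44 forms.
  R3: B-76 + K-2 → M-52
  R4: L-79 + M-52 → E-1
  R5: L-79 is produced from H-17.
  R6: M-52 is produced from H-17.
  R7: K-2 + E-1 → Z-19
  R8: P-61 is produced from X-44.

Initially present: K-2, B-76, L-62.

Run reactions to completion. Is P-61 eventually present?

B-76 and K-2 present → M-52 forms (R3).
L-62 and M-52 present → P-61 forms (R1).

Yes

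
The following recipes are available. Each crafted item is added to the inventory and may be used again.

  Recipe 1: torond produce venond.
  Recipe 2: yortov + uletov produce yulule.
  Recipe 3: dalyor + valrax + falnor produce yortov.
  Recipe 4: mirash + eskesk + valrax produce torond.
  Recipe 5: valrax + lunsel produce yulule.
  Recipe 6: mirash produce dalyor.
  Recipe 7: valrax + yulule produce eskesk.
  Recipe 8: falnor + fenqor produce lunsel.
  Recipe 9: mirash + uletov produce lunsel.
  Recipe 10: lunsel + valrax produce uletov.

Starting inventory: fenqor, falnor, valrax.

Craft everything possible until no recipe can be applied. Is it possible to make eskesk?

Using Recipe 8, falnor and fenqor make lunsel.
valrax + lunsel → yulule (Recipe 5).
Using Recipe 7, valrax and yulule make eskesk.

Yes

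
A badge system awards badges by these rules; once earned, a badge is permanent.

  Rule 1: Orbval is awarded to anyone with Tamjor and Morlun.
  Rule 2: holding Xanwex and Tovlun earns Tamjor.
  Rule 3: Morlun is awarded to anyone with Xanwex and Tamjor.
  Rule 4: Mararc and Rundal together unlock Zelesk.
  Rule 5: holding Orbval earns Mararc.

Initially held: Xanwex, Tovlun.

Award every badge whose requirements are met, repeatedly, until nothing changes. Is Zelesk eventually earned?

Zelesk would need Mararc and Rundal (Rule 4), but Rundal is never earned.

No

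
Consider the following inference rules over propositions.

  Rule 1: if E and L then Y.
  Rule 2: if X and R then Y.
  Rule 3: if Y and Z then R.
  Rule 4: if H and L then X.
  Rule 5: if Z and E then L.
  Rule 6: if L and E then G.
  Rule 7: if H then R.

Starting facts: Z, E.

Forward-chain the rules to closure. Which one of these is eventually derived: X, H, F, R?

Z and E hold, so L follows (Rule 5).
E and L hold, so Y follows (Rule 1).
From Y and Z, Rule 3 gives R.
X would need H and L (Rule 4), but H is never established. No rule produces H, and it is not given. No rule produces F, and it is not given.

R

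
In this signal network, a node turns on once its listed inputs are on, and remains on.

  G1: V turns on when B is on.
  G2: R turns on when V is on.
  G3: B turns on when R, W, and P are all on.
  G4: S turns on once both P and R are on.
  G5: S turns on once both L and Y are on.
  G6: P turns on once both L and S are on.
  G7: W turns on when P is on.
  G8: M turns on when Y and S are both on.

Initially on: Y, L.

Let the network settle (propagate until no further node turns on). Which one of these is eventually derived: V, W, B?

L and Y are on, so S turns on (G5).
L and S are on, so P turns on (G6).
P is on, so W turns on (G7).
B would need R, W, and P (G3), but R never turns on. V would need B (G1), but B never turns on.

W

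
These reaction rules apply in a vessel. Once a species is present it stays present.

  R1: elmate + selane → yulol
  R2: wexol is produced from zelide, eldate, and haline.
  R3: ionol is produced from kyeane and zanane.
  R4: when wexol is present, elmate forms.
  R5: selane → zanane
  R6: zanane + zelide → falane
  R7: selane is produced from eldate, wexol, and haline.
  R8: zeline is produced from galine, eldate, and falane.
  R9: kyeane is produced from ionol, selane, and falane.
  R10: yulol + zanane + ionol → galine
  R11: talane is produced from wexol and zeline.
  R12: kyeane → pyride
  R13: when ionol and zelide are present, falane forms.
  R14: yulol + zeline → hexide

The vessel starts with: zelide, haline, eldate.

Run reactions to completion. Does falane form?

Yes

zelide, eldate, and haline present → wexol forms (R2).
eldate, wexol, and haline present → selane forms (R7).
selane present → zanane forms (R5).
zanane and zelide present → falane forms (R6).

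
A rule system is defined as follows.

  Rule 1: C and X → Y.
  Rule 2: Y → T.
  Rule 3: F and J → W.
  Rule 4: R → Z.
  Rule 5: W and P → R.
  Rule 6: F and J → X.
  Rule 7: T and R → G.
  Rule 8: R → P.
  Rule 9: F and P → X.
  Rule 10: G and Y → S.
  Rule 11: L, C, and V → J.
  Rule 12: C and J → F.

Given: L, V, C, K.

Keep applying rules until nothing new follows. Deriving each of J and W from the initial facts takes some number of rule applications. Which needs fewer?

J

J: From L, C, and V, Rule 11 gives J. [1 rule application]
W: L, C, and V hold, so J follows (Rule 11). C and J hold, so F follows (Rule 12). From F and J, Rule 3 gives W. [3 rule applications]
J needs fewer.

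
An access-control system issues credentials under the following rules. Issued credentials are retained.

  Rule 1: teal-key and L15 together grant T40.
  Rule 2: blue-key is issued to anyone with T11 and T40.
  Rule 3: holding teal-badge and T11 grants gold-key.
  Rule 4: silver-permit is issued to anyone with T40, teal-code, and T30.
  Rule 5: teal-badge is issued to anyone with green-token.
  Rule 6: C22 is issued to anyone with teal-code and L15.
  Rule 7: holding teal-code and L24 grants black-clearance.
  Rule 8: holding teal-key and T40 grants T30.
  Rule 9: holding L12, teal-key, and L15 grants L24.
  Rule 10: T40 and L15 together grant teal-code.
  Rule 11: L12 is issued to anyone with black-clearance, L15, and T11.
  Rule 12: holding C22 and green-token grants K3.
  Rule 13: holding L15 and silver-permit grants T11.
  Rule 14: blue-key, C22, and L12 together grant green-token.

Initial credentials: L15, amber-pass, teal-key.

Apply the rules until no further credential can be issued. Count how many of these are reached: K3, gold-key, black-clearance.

0

K3 would need C22 and green-token (Rule 12), but green-token is never granted.
gold-key would need teal-badge and T11 (Rule 3), but teal-badge is never granted.
black-clearance would need teal-code and L24 (Rule 7), but L24 is never granted.
None of the 3 are reached.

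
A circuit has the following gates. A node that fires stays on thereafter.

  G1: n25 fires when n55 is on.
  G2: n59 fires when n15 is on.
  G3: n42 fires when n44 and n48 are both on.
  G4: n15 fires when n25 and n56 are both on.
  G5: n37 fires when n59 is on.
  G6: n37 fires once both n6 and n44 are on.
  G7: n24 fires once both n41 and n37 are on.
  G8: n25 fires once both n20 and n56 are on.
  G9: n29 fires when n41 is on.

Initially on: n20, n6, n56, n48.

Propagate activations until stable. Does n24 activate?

No

n24 would need n41 and n37 (G7), but n41 never turns on.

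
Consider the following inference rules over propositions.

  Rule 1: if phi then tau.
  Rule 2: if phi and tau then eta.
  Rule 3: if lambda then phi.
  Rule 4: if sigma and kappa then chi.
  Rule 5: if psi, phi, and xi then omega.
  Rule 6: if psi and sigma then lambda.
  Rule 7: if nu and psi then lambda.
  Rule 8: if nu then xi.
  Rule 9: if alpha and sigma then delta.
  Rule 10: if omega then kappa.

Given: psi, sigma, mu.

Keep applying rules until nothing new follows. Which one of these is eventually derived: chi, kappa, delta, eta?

eta

From psi and sigma, Rule 6 gives lambda.
lambda holds, so phi follows (Rule 3).
From phi, Rule 1 gives tau.
From phi and tau, Rule 2 gives eta.
kappa would need omega (Rule 10), but omega is never established. chi would need sigma and kappa (Rule 4), but kappa is never established. delta would need alpha and sigma (Rule 9), but alpha is never established.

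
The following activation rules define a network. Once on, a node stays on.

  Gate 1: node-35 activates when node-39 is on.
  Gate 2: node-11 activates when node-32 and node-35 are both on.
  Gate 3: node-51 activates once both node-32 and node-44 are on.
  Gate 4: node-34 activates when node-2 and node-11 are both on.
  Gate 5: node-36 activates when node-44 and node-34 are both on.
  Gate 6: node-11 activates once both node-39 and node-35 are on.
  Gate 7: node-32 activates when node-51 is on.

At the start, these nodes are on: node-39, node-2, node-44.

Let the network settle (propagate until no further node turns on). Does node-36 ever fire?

Gate 1: node-39 on → node-35 on.
Gate 6: node-39 and node-35 on → node-11 on.
node-2 and node-11 are on, so node-34 activates (Gate 4).
node-44 and node-34 are on, so node-36 activates (Gate 5).

Yes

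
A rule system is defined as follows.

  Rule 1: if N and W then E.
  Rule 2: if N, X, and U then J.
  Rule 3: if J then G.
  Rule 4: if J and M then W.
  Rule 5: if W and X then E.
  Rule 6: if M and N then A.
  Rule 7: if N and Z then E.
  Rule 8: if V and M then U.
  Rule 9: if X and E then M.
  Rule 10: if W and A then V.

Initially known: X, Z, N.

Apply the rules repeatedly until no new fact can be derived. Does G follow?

No

G would need J (Rule 3), but J is never established.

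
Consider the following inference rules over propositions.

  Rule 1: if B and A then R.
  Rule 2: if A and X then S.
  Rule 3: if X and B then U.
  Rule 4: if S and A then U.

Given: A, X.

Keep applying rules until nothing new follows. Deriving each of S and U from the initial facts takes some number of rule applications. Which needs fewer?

S: A and X hold, so S follows (Rule 2). [1 rule application]
U: From A and X, Rule 2 gives S. From S and A, Rule 4 gives U. [2 rule applications]
S needs fewer.

S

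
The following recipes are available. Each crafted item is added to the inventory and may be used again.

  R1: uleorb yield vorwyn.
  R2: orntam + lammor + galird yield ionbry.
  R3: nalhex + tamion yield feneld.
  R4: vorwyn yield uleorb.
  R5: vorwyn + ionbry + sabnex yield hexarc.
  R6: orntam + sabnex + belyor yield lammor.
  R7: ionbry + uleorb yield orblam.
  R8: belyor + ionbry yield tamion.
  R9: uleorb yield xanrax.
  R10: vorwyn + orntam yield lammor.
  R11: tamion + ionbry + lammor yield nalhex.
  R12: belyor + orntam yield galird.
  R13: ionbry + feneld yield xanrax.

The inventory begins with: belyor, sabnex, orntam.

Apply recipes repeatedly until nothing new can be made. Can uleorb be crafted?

uleorb would need vorwyn (R4), but vorwyn is never obtained.

No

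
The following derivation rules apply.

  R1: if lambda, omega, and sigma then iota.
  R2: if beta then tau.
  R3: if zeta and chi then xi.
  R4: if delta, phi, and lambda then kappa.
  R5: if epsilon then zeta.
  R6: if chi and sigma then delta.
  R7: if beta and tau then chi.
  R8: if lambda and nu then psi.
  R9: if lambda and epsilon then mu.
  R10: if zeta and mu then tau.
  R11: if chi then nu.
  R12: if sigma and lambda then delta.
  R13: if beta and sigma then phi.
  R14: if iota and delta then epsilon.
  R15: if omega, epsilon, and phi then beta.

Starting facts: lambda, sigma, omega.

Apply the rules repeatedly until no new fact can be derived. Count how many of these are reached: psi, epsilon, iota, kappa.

2

From lambda, omega, and sigma, R1 gives iota.
From sigma and lambda, R12 gives delta.
iota and delta hold, so epsilon follows (R14).
psi would need lambda and nu (R8), but nu is never established.
epsilon: reached.
iota: reached.
kappa would need delta, phi, and lambda (R4), but phi is never established.
Reached: epsilon and iota — 2 of the 4.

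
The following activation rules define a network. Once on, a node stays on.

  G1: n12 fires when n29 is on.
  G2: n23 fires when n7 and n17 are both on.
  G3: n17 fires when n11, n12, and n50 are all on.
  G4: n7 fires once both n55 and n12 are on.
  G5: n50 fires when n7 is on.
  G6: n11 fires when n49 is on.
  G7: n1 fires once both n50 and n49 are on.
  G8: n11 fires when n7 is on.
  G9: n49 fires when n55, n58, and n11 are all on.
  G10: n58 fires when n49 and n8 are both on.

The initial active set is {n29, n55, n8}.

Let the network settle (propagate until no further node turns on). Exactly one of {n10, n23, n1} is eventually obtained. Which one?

n23

n29 is on, so n12 fires (G1).
G4: n55 and n12 on → n7 on.
G5: n7 on → n50 on.
n7 is on, so n11 fires (G8).
G3: n11, n12, and n50 on → n17 on.
n7 and n17 are on, so n23 fires (G2).
n1 would need n50 and n49 (G7), but n49 never turns on. No rule produces n10, and it is not given.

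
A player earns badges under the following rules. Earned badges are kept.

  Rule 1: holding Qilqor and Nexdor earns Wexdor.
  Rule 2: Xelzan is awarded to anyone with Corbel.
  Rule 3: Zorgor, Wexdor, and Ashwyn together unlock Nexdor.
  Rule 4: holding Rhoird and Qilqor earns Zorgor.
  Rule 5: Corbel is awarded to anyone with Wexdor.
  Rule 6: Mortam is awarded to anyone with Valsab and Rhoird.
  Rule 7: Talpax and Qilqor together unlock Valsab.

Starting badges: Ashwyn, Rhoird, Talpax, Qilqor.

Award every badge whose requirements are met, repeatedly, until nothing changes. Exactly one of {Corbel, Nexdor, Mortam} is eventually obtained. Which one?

With Talpax and Qilqor, Valsab is earned (Rule 7).
With Valsab and Rhoird, Mortam is earned (Rule 6).
Corbel would need Wexdor (Rule 5), but Wexdor is never earned. Nexdor would need Zorgor, Wexdor, and Ashwyn (Rule 3), but Wexdor is never earned.

Mortam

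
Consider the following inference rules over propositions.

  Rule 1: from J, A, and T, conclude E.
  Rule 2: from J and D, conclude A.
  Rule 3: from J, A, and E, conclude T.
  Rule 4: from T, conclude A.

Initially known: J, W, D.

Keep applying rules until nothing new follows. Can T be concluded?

T would need J, A, and E (Rule 3), but E is never established.

No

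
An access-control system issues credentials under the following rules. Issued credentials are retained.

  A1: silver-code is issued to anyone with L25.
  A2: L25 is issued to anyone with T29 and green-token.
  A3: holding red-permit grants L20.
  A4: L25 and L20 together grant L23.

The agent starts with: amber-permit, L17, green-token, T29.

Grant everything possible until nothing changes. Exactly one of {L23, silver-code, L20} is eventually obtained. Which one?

Holding T29 and green-token grants L25 (A2).
Holding L25 grants silver-code (A1).
L23 would need L25 and L20 (A4), but L20 is never granted. L20 would need red-permit (A3), but red-permit is never granted.

silver-code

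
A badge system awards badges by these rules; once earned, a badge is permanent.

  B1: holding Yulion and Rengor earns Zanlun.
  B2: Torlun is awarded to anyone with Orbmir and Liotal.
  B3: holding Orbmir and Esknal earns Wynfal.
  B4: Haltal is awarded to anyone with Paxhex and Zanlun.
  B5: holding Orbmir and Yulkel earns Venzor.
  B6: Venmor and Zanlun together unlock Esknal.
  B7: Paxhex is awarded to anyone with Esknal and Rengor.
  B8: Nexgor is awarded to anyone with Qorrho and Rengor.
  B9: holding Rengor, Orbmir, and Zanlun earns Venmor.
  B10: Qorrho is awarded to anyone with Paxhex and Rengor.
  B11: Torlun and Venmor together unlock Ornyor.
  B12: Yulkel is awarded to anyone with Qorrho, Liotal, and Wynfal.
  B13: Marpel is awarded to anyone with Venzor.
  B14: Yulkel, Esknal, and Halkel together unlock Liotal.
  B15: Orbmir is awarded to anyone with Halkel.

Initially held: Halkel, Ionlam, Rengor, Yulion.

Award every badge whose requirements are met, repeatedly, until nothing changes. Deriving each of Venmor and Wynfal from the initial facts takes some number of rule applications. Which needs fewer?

Venmor: With Yulion and Rengor, Zanlun is earned (B1). With Halkel, Orbmir is earned (B15). With Rengor, Orbmir, and Zanlun, Venmor is earned (B9). [3 rule applications]
Wynfal: With Yulion and Rengor, Zanlun is earned (B1). With Halkel, Orbmir is earned (B15). With Rengor, Orbmir, and Zanlun, Venmor is earned (B9). With Venmor and Zanlun, Esknal is earned (B6). With Orbmir and Esknal, Wynfal is earned (B3). [5 rule applications]
Venmor needs fewer.

Venmor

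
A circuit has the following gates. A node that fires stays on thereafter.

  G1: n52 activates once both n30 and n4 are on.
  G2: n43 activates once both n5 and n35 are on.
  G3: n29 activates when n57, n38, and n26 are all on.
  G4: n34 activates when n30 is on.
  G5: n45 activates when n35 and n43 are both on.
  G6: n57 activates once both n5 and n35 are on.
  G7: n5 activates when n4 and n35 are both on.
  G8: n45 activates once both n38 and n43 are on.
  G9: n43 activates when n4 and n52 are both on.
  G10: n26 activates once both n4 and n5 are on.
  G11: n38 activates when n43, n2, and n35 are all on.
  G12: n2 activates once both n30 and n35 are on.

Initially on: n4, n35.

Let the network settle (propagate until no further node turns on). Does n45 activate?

Yes

G7: n4 and n35 on → n5 on.
G2: n5 and n35 on → n43 on.
n35 and n43 are on, so n45 activates (G5).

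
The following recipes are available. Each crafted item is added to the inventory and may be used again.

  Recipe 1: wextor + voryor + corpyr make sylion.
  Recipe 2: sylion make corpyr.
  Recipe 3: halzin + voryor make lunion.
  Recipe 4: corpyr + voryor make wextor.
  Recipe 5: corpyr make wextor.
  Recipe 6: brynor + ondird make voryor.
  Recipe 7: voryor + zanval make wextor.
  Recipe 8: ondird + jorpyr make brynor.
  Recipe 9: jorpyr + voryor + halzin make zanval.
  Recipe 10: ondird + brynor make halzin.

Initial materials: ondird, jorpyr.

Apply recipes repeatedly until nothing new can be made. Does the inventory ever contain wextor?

Yes

ondird + jorpyr → brynor (Recipe 8).
brynor + ondird → voryor (Recipe 6).
Using Recipe 10, ondird and brynor make halzin.
jorpyr + voryor + halzin → zanval (Recipe 9).
Using Recipe 7, voryor and zanval make wextor.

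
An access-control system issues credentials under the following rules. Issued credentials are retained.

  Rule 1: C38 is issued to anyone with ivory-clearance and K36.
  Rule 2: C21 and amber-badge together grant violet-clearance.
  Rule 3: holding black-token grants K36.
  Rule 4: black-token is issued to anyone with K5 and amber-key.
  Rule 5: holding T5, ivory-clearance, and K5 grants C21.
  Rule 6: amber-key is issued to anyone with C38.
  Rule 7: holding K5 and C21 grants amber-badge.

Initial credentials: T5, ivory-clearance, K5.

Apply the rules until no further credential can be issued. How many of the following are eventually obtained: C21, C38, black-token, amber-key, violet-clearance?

2

Holding T5, ivory-clearance, and K5 grants C21 (Rule 5).
Holding K5 and C21 grants amber-badge (Rule 7).
Holding C21 and amber-badge grants violet-clearance (Rule 2).
C21: reached.
C38 would need ivory-clearance and K36 (Rule 1), but K36 is never granted.
black-token would need K5 and amber-key (Rule 4), but amber-key is never granted.
amber-key would need C38 (Rule 6), but C38 is never granted.
violet-clearance: reached.
Reached: C21 and violet-clearance — 2 of the 5.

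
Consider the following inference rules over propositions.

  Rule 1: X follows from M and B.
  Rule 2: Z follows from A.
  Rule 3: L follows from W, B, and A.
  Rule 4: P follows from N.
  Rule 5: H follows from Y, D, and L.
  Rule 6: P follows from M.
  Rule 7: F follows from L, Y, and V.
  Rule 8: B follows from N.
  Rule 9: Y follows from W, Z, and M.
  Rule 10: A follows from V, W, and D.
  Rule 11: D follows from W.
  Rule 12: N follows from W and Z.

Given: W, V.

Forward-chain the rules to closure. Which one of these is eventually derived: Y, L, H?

W holds, so D follows (Rule 11).
V, W, and D hold, so A follows (Rule 10).
From A, Rule 2 gives Z.
From W and Z, Rule 12 gives N.
N holds, so B follows (Rule 8).
W, B, and A hold, so L follows (Rule 3).
Y would need W, Z, and M (Rule 9), but M is never established. H would need Y, D, and L (Rule 5), but Y is never established.

L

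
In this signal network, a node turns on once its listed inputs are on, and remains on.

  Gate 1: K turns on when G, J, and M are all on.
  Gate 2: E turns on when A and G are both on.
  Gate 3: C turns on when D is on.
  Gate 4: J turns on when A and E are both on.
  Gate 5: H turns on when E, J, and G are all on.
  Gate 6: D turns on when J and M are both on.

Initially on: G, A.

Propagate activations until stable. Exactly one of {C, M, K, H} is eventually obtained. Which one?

A and G are on, so E turns on (Gate 2).
A and E are on, so J turns on (Gate 4).
E, J, and G are on, so H turns on (Gate 5).
K would need G, J, and M (Gate 1), but M never turns on. No rule produces M, and it is not given. C would need D (Gate 3), but D never turns on.

H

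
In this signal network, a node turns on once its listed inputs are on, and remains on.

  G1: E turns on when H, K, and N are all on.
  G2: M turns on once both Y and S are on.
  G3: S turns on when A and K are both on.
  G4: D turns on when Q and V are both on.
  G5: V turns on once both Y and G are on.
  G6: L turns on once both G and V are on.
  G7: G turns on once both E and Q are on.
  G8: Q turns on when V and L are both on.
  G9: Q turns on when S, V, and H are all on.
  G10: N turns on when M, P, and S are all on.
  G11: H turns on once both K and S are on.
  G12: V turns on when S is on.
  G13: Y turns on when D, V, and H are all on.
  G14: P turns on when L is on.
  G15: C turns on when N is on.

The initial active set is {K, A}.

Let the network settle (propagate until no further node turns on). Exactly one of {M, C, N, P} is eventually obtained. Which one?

A and K are on, so S turns on (G3).
K and S are on, so H turns on (G11).
S is on, so V turns on (G12).
G9: S, V, and H on → Q on.
G4: Q and V on → D on.
G13: D, V, and H on → Y on.
Y and S are on, so M turns on (G2).
C would need N (G15), but N never turns on. N would need M, P, and S (G10), but P never turns on. P would need L (G14), but L never turns on.

M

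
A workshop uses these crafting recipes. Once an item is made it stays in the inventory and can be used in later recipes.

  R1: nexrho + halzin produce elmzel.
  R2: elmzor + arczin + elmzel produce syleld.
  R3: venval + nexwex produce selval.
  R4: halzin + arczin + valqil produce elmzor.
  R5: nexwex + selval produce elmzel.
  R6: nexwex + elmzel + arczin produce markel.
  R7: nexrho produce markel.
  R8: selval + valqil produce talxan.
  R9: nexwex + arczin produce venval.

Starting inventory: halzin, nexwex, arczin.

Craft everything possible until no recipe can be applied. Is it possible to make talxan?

talxan would need selval and valqil (R8), but valqil is never obtained.

No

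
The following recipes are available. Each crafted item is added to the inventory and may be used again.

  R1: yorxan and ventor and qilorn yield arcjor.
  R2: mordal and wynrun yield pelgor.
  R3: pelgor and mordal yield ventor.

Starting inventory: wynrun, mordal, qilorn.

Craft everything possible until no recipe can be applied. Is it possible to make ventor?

Yes

mordal and wynrun → pelgor (R2).
pelgor and mordal → ventor (R3).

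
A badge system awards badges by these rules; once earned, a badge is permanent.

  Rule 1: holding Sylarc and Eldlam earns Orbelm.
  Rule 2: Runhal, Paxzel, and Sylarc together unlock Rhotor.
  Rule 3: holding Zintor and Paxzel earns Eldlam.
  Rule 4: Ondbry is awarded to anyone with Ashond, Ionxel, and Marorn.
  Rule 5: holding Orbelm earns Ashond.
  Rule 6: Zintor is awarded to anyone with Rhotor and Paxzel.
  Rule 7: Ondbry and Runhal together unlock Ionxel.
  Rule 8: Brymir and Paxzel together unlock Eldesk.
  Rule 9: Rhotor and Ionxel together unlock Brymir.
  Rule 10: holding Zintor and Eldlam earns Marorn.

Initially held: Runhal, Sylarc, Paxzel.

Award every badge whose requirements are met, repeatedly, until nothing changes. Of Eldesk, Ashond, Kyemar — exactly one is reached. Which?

Ashond

With Runhal, Paxzel, and Sylarc, Rhotor is earned (Rule 2).
With Rhotor and Paxzel, Zintor is earned (Rule 6).
With Zintor and Paxzel, Eldlam is earned (Rule 3).
With Sylarc and Eldlam, Orbelm is earned (Rule 1).
With Orbelm, Ashond is earned (Rule 5).
Eldesk would need Brymir and Paxzel (Rule 8), but Brymir is never earned. No rule produces Kyemar, and it is not given.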